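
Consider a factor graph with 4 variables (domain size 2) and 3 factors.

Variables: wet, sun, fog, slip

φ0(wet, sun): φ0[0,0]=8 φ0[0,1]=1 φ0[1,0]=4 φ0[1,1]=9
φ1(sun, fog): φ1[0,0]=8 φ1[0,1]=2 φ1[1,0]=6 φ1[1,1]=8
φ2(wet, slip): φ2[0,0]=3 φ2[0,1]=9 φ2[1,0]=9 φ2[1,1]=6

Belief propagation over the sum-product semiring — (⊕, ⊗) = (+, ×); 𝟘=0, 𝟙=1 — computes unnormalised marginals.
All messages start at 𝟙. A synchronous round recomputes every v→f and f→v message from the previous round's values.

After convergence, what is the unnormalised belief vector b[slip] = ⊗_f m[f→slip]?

b[slip] = [1776, 1842]

init: all messages = 𝟙 over 2 values
r1 m[φ0→wet] = [9, 13]
r1 m[φ0→sun] = [12, 10]
r1 m[φ1→sun] = [10, 14]
r1 m[φ1→fog] = [14, 10]
r1 m[φ2→wet] = [12, 15]
r1 m[φ2→slip] = [12, 15]
r1 m[wet→φ0] = [1, 1]
r1 m[wet→φ2] = [1, 1]
r1 m[sun→φ0] = [1, 1]
r1 m[sun→φ1] = [1, 1]
r1 m[fog→φ1] = [1, 1]
r1 m[slip→φ2] = [1, 1]
r2 m[φ0→wet] = [9, 13]
r2 m[φ0→sun] = [12, 10]
r2 m[φ1→sun] = [10, 14]
r2 m[φ1→fog] = [14, 10]
r2 m[φ2→wet] = [12, 15]
r2 m[φ2→slip] = [12, 15]
r2 m[wet→φ0] = [12, 15]
r2 m[wet→φ2] = [9, 13]
r2 m[sun→φ0] = [10, 14]
r2 m[sun→φ1] = [12, 10]
r2 m[fog→φ1] = [1, 1]
r2 m[slip→φ2] = [1, 1]
r3 m[φ0→wet] = [94, 166]
r3 m[φ0→sun] = [156, 147]
r3 m[φ1→sun] = [10, 14]
r3 m[φ1→fog] = [156, 104]
r3 m[φ2→wet] = [12, 15]
r3 m[φ2→slip] = [144, 159]
r3 m[wet→φ0] = [12, 15]
r3 m[wet→φ2] = [9, 13]
r3 m[sun→φ0] = [10, 14]
r3 m[sun→φ1] = [12, 10]
r3 m[fog→φ1] = [1, 1]
r3 m[slip→φ2] = [1, 1]
r4 m[φ0→wet] = [94, 166]
r4 m[φ0→sun] = [156, 147]
r4 m[φ1→sun] = [10, 14]
r4 m[φ1→fog] = [156, 104]
r4 m[φ2→wet] = [12, 15]
r4 m[φ2→slip] = [144, 159]
r4 m[wet→φ0] = [12, 15]
r4 m[wet→φ2] = [94, 166]
r4 m[sun→φ0] = [10, 14]
r4 m[sun→φ1] = [156, 147]
r4 m[fog→φ1] = [1, 1]
r4 m[slip→φ2] = [1, 1]
r5 m[φ0→wet] = [94, 166]
r5 m[φ0→sun] = [156, 147]
r5 m[φ1→sun] = [10, 14]
r5 m[φ1→fog] = [2130, 1488]
r5 m[φ2→wet] = [12, 15]
r5 m[φ2→slip] = [1776, 1842]
r5 m[wet→φ0] = [12, 15]
r5 m[wet→φ2] = [94, 166]
r5 m[sun→φ0] = [10, 14]
r5 m[sun→φ1] = [156, 147]
r5 m[fog→φ1] = [1, 1]
r5 m[slip→φ2] = [1, 1]
r6 m[φ0→wet] = [94, 166]
r6 m[φ0→sun] = [156, 147]
r6 m[φ1→sun] = [10, 14]
r6 m[φ1→fog] = [2130, 1488]
r6 m[φ2→wet] = [12, 15]
r6 m[φ2→slip] = [1776, 1842]
r6 m[wet→φ0] = [12, 15]
r6 m[wet→φ2] = [94, 166]
r6 m[sun→φ0] = [10, 14]
r6 m[sun→φ1] = [156, 147]
r6 m[fog→φ1] = [1, 1]
r6 m[slip→φ2] = [1, 1]
fixed point reached at round 6
b[slip] = ⊗ incoming = [1776, 1842]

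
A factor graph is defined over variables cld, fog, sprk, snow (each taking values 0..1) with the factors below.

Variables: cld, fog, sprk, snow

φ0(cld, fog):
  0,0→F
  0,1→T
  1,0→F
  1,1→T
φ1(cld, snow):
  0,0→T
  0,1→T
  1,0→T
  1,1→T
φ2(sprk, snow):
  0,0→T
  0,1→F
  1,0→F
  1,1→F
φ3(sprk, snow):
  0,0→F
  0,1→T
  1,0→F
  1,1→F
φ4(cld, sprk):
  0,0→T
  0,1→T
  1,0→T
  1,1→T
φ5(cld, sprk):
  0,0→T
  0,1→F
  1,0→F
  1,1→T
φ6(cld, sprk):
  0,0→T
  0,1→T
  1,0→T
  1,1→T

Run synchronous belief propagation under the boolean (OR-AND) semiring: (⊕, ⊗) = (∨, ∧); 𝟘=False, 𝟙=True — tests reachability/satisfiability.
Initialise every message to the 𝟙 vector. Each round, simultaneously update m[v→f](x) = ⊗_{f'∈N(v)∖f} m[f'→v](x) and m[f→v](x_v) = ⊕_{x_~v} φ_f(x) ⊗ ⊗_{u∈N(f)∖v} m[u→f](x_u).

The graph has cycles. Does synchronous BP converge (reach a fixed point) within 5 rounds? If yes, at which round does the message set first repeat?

NOT CONVERGED within 5 rounds

init: all messages = 𝟙 over 2 values
r1 m[φ0→cld] = [T, T]
r1 m[φ0→fog] = [F, T]
r1 m[φ1→cld] = [T, T]
r1 m[φ1→snow] = [T, T]
r1 m[φ2→sprk] = [T, F]
r1 m[φ2→snow] = [T, F]
r1 m[φ3→sprk] = [T, F]
r1 m[φ3→snow] = [F, T]
r1 m[φ4→cld] = [T, T]
r1 m[φ4→sprk] = [T, T]
r1 m[φ5→cld] = [T, T]
r1 m[φ5→sprk] = [T, T]
r1 m[φ6→cld] = [T, T]
r1 m[φ6→sprk] = [T, T]
r1 m[cld→φ0] = [T, T]
r1 m[cld→φ1] = [T, T]
r1 m[cld→φ4] = [T, T]
r1 m[cld→φ5] = [T, T]
r1 m[cld→φ6] = [T, T]
r1 m[fog→φ0] = [T, T]
r1 m[sprk→φ2] = [T, T]
r1 m[sprk→φ3] = [T, T]
r1 m[sprk→φ4] = [T, T]
r1 m[sprk→φ5] = [T, T]
r1 m[sprk→φ6] = [T, T]
r1 m[snow→φ1] = [T, T]
r1 m[snow→φ2] = [T, T]
r1 m[snow→φ3] = [T, T]
r2 m[φ0→cld] = [T, T]
r2 m[φ0→fog] = [F, T]
r2 m[φ1→cld] = [T, T]
r2 m[φ1→snow] = [T, T]
r2 m[φ2→sprk] = [T, F]
r2 m[φ2→snow] = [T, F]
r2 m[φ3→sprk] = [T, F]
r2 m[φ3→snow] = [F, T]
r2 m[φ4→cld] = [T, T]
r2 m[φ4→sprk] = [T, T]
r2 m[φ5→cld] = [T, T]
r2 m[φ5→sprk] = [T, T]
r2 m[φ6→cld] = [T, T]
r2 m[φ6→sprk] = [T, T]
r2 m[cld→φ0] = [T, T]
r2 m[cld→φ1] = [T, T]
r2 m[cld→φ4] = [T, T]
r2 m[cld→φ5] = [T, T]
r2 m[cld→φ6] = [T, T]
r2 m[fog→φ0] = [T, T]
r2 m[sprk→φ2] = [T, F]
r2 m[sprk→φ3] = [T, F]
r2 m[sprk→φ4] = [T, F]
r2 m[sprk→φ5] = [T, F]
r2 m[sprk→φ6] = [T, F]
r2 m[snow→φ1] = [F, F]
r2 m[snow→φ2] = [F, T]
r2 m[snow→φ3] = [T, F]
r3 m[φ0→cld] = [T, T]
r3 m[φ0→fog] = [F, T]
r3 m[φ1→cld] = [F, F]
r3 m[φ1→snow] = [T, T]
r3 m[φ2→sprk] = [F, F]
r3 m[φ2→snow] = [T, F]
r3 m[φ3→sprk] = [F, F]
r3 m[φ3→snow] = [F, T]
r3 m[φ4→cld] = [T, T]
r3 m[φ4→sprk] = [T, T]
r3 m[φ5→cld] = [T, F]
r3 m[φ5→sprk] = [T, T]
r3 m[φ6→cld] = [T, T]
r3 m[φ6→sprk] = [T, T]
r3 m[cld→φ0] = [T, T]
r3 m[cld→φ1] = [T, T]
r3 m[cld→φ4] = [T, T]
r3 m[cld→φ5] = [T, T]
r3 m[cld→φ6] = [T, T]
r3 m[fog→φ0] = [T, T]
r3 m[sprk→φ2] = [T, F]
r3 m[sprk→φ3] = [T, F]
r3 m[sprk→φ4] = [T, F]
r3 m[sprk→φ5] = [T, F]
r3 m[sprk→φ6] = [T, F]
r3 m[snow→φ1] = [F, F]
r3 m[snow→φ2] = [F, T]
r3 m[snow→φ3] = [T, F]
r4 m[φ0→cld] = [T, T]
r4 m[φ0→fog] = [F, T]
r4 m[φ1→cld] = [F, F]
r4 m[φ1→snow] = [T, T]
r4 m[φ2→sprk] = [F, F]
r4 m[φ2→snow] = [T, F]
r4 m[φ3→sprk] = [F, F]
r4 m[φ3→snow] = [F, T]
r4 m[φ4→cld] = [T, T]
r4 m[φ4→sprk] = [T, T]
r4 m[φ5→cld] = [T, F]
r4 m[φ5→sprk] = [T, T]
r4 m[φ6→cld] = [T, T]
r4 m[φ6→sprk] = [T, T]
r4 m[cld→φ0] = [F, F]
r4 m[cld→φ1] = [T, F]
r4 m[cld→φ4] = [F, F]
r4 m[cld→φ5] = [F, F]
r4 m[cld→φ6] = [F, F]
r4 m[fog→φ0] = [T, T]
r4 m[sprk→φ2] = [F, F]
r4 m[sprk→φ3] = [F, F]
r4 m[sprk→φ4] = [F, F]
r4 m[sprk→φ5] = [F, F]
r4 m[sprk→φ6] = [F, F]
r4 m[snow→φ1] = [F, F]
r4 m[snow→φ2] = [F, T]
r4 m[snow→φ3] = [T, F]
r5 m[φ0→cld] = [T, T]
r5 m[φ0→fog] = [F, F]
r5 m[φ1→cld] = [F, F]
r5 m[φ1→snow] = [T, T]
r5 m[φ2→sprk] = [F, F]
r5 m[φ2→snow] = [F, F]
r5 m[φ3→sprk] = [F, F]
r5 m[φ3→snow] = [F, F]
r5 m[φ4→cld] = [F, F]
r5 m[φ4→sprk] = [F, F]
r5 m[φ5→cld] = [F, F]
r5 m[φ5→sprk] = [F, F]
r5 m[φ6→cld] = [F, F]
r5 m[φ6→sprk] = [F, F]
r5 m[cld→φ0] = [F, F]
r5 m[cld→φ1] = [T, F]
r5 m[cld→φ4] = [F, F]
r5 m[cld→φ5] = [F, F]
r5 m[cld→φ6] = [F, F]
r5 m[fog→φ0] = [T, T]
r5 m[sprk→φ2] = [F, F]
r5 m[sprk→φ3] = [F, F]
r5 m[sprk→φ4] = [F, F]
r5 m[sprk→φ5] = [F, F]
r5 m[sprk→φ6] = [F, F]
r5 m[snow→φ1] = [F, F]
r5 m[snow→φ2] = [F, T]
r5 m[snow→φ3] = [T, F]
no fixed point within 5 rounds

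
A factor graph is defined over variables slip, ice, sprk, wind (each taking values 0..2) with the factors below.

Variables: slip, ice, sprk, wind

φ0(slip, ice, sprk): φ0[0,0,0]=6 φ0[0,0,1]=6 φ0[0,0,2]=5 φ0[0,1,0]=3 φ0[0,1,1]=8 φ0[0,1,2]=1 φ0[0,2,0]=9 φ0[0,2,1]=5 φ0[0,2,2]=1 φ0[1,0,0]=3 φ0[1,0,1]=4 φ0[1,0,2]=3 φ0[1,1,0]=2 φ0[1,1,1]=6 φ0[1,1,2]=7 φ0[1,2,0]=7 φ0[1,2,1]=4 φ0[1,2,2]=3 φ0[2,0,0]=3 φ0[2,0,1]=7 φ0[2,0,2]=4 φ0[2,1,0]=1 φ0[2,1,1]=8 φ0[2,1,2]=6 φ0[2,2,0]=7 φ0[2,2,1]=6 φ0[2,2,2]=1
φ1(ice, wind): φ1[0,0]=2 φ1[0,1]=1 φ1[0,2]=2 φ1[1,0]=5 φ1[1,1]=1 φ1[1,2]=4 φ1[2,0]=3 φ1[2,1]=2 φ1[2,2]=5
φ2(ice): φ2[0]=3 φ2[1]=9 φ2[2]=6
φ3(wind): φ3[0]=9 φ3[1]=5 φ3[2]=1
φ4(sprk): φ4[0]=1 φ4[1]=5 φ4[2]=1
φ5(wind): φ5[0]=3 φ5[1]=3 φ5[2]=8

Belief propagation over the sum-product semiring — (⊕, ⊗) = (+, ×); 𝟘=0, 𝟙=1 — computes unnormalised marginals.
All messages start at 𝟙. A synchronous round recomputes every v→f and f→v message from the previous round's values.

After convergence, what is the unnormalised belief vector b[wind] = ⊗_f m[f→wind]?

b[wind] = [225666, 40995, 67392]

init: all messages = 𝟙 over 3 values
r1 m[φ0→slip] = [44, 39, 43]
r1 m[φ0→ice] = [41, 42, 43]
r1 m[φ0→sprk] = [41, 54, 31]
r1 m[φ1→ice] = [5, 10, 10]
r1 m[φ1→wind] = [10, 4, 11]
r1 m[φ2→ice] = [3, 9, 6]
r1 m[φ3→wind] = [9, 5, 1]
r1 m[φ4→sprk] = [1, 5, 1]
r1 m[φ5→wind] = [3, 3, 8]
r1 m[slip→φ0] = [1, 1, 1]
r1 m[ice→φ0] = [1, 1, 1]
r1 m[ice→φ1] = [1, 1, 1]
r1 m[ice→φ2] = [1, 1, 1]
r1 m[sprk→φ0] = [1, 1, 1]
r1 m[sprk→φ4] = [1, 1, 1]
r1 m[wind→φ1] = [1, 1, 1]
r1 m[wind→φ3] = [1, 1, 1]
r1 m[wind→φ5] = [1, 1, 1]
r2 m[φ0→slip] = [44, 39, 43]
r2 m[φ0→ice] = [41, 42, 43]
r2 m[φ0→sprk] = [41, 54, 31]
r2 m[φ1→ice] = [5, 10, 10]
r2 m[φ1→wind] = [10, 4, 11]
r2 m[φ2→ice] = [3, 9, 6]
r2 m[φ3→wind] = [9, 5, 1]
r2 m[φ4→sprk] = [1, 5, 1]
r2 m[φ5→wind] = [3, 3, 8]
r2 m[slip→φ0] = [1, 1, 1]
r2 m[ice→φ0] = [15, 90, 60]
r2 m[ice→φ1] = [123, 378, 258]
r2 m[ice→φ2] = [205, 420, 430]
r2 m[sprk→φ0] = [1, 5, 1]
r2 m[sprk→φ4] = [41, 54, 31]
r2 m[wind→φ1] = [27, 15, 8]
r2 m[wind→φ3] = [30, 12, 88]
r2 m[wind→φ5] = [90, 20, 11]
r3 m[φ0→slip] = [6675, 5700, 7140]
r3 m[φ0→ice] = [109, 130, 103]
r3 m[φ0→sprk] = [2100, 3135, 1740]
r3 m[φ1→ice] = [85, 182, 151]
r3 m[φ1→wind] = [2910, 1017, 3048]
r3 m[φ2→ice] = [3, 9, 6]
r3 m[φ3→wind] = [9, 5, 1]
r3 m[φ4→sprk] = [1, 5, 1]
r3 m[φ5→wind] = [3, 3, 8]
r3 m[slip→φ0] = [1, 1, 1]
r3 m[ice→φ0] = [15, 90, 60]
r3 m[ice→φ1] = [123, 378, 258]
r3 m[ice→φ2] = [205, 420, 430]
r3 m[sprk→φ0] = [1, 5, 1]
r3 m[sprk→φ4] = [41, 54, 31]
r3 m[wind→φ1] = [27, 15, 8]
r3 m[wind→φ3] = [30, 12, 88]
r3 m[wind→φ5] = [90, 20, 11]
r4 m[φ0→slip] = [6675, 5700, 7140]
r4 m[φ0→ice] = [109, 130, 103]
r4 m[φ0→sprk] = [2100, 3135, 1740]
r4 m[φ1→ice] = [85, 182, 151]
r4 m[φ1→wind] = [2910, 1017, 3048]
r4 m[φ2→ice] = [3, 9, 6]
r4 m[φ3→wind] = [9, 5, 1]
r4 m[φ4→sprk] = [1, 5, 1]
r4 m[φ5→wind] = [3, 3, 8]
r4 m[slip→φ0] = [1, 1, 1]
r4 m[ice→φ0] = [255, 1638, 906]
r4 m[ice→φ1] = [327, 1170, 618]
r4 m[ice→φ2] = [9265, 23660, 15553]
r4 m[sprk→φ0] = [1, 5, 1]
r4 m[sprk→φ4] = [2100, 3135, 1740]
r4 m[wind→φ1] = [27, 15, 8]
r4 m[wind→φ3] = [8730, 3051, 24384]
r4 m[wind→φ5] = [26190, 5085, 3048]
r5 m[φ0→slip] = [114237, 97692, 122124]
r5 m[φ0→ice] = [109, 130, 103]
r5 m[φ0→sprk] = [33726, 53961, 30522]
r5 m[φ1→ice] = [85, 182, 151]
r5 m[φ1→wind] = [8358, 2733, 8424]
r5 m[φ2→ice] = [3, 9, 6]
r5 m[φ3→wind] = [9, 5, 1]
r5 m[φ4→sprk] = [1, 5, 1]
r5 m[φ5→wind] = [3, 3, 8]
r5 m[slip→φ0] = [1, 1, 1]
r5 m[ice→φ0] = [255, 1638, 906]
r5 m[ice→φ1] = [327, 1170, 618]
r5 m[ice→φ2] = [9265, 23660, 15553]
r5 m[sprk→φ0] = [1, 5, 1]
r5 m[sprk→φ4] = [2100, 3135, 1740]
r5 m[wind→φ1] = [27, 15, 8]
r5 m[wind→φ3] = [8730, 3051, 24384]
r5 m[wind→φ5] = [26190, 5085, 3048]
r6 m[φ0→slip] = [114237, 97692, 122124]
r6 m[φ0→ice] = [109, 130, 103]
r6 m[φ0→sprk] = [33726, 53961, 30522]
r6 m[φ1→ice] = [85, 182, 151]
r6 m[φ1→wind] = [8358, 2733, 8424]
r6 m[φ2→ice] = [3, 9, 6]
r6 m[φ3→wind] = [9, 5, 1]
r6 m[φ4→sprk] = [1, 5, 1]
r6 m[φ5→wind] = [3, 3, 8]
r6 m[slip→φ0] = [1, 1, 1]
r6 m[ice→φ0] = [255, 1638, 906]
r6 m[ice→φ1] = [327, 1170, 618]
r6 m[ice→φ2] = [9265, 23660, 15553]
r6 m[sprk→φ0] = [1, 5, 1]
r6 m[sprk→φ4] = [33726, 53961, 30522]
r6 m[wind→φ1] = [27, 15, 8]
r6 m[wind→φ3] = [25074, 8199, 67392]
r6 m[wind→φ5] = [75222, 13665, 8424]
r7 m[φ0→slip] = [114237, 97692, 122124]
r7 m[φ0→ice] = [109, 130, 103]
r7 m[φ0→sprk] = [33726, 53961, 30522]
r7 m[φ1→ice] = [85, 182, 151]
r7 m[φ1→wind] = [8358, 2733, 8424]
r7 m[φ2→ice] = [3, 9, 6]
r7 m[φ3→wind] = [9, 5, 1]
r7 m[φ4→sprk] = [1, 5, 1]
r7 m[φ5→wind] = [3, 3, 8]
r7 m[slip→φ0] = [1, 1, 1]
r7 m[ice→φ0] = [255, 1638, 906]
r7 m[ice→φ1] = [327, 1170, 618]
r7 m[ice→φ2] = [9265, 23660, 15553]
r7 m[sprk→φ0] = [1, 5, 1]
r7 m[sprk→φ4] = [33726, 53961, 30522]
r7 m[wind→φ1] = [27, 15, 8]
r7 m[wind→φ3] = [25074, 8199, 67392]
r7 m[wind→φ5] = [75222, 13665, 8424]
fixed point reached at round 7
b[wind] = ⊗ incoming = [225666, 40995, 67392]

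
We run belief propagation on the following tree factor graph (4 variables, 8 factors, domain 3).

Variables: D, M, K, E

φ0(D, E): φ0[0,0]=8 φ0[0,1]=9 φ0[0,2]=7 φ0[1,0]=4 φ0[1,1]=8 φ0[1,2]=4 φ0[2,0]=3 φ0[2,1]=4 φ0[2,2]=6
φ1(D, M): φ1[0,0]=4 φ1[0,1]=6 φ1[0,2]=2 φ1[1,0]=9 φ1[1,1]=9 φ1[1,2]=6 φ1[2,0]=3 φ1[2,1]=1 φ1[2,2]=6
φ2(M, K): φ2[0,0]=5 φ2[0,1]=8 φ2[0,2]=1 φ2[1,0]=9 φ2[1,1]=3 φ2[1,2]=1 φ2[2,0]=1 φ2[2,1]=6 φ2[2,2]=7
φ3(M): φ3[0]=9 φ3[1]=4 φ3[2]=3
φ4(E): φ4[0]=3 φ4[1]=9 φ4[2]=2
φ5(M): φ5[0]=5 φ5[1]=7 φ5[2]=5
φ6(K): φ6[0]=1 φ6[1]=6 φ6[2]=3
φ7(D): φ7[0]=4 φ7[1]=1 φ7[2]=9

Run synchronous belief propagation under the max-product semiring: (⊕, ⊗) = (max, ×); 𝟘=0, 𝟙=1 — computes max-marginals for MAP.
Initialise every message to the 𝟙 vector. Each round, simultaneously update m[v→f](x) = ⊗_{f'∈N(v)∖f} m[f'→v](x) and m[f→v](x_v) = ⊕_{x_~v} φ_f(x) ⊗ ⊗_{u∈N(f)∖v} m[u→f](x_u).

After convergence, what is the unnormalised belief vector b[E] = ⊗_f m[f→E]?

b[E] = [829440, 2799360, 699840]

init: all messages = 𝟙 over 3 values
r1 m[φ0→D] = [9, 8, 6]
r1 m[φ0→E] = [8, 9, 7]
r1 m[φ1→D] = [6, 9, 6]
r1 m[φ1→M] = [9, 9, 6]
r1 m[φ2→M] = [8, 9, 7]
r1 m[φ2→K] = [9, 8, 7]
r1 m[φ3→M] = [9, 4, 3]
r1 m[φ4→E] = [3, 9, 2]
r1 m[φ5→M] = [5, 7, 5]
r1 m[φ6→K] = [1, 6, 3]
r1 m[φ7→D] = [4, 1, 9]
r1 m[D→φ0] = [1, 1, 1]
r1 m[D→φ1] = [1, 1, 1]
r1 m[D→φ7] = [1, 1, 1]
r1 m[M→φ1] = [1, 1, 1]
r1 m[M→φ2] = [1, 1, 1]
r1 m[M→φ3] = [1, 1, 1]
r1 m[M→φ5] = [1, 1, 1]
r1 m[K→φ2] = [1, 1, 1]
r1 m[K→φ6] = [1, 1, 1]
r1 m[E→φ0] = [1, 1, 1]
r1 m[E→φ4] = [1, 1, 1]
r2 m[φ0→D] = [9, 8, 6]
r2 m[φ0→E] = [8, 9, 7]
r2 m[φ1→D] = [6, 9, 6]
r2 m[φ1→M] = [9, 9, 6]
r2 m[φ2→M] = [8, 9, 7]
r2 m[φ2→K] = [9, 8, 7]
r2 m[φ3→M] = [9, 4, 3]
r2 m[φ4→E] = [3, 9, 2]
r2 m[φ5→M] = [5, 7, 5]
r2 m[φ6→K] = [1, 6, 3]
r2 m[φ7→D] = [4, 1, 9]
r2 m[D→φ0] = [24, 9, 54]
r2 m[D→φ1] = [36, 8, 54]
r2 m[D→φ7] = [54, 72, 36]
r2 m[M→φ1] = [360, 252, 105]
r2 m[M→φ2] = [405, 252, 90]
r2 m[M→φ3] = [360, 567, 210]
r2 m[M→φ5] = [648, 324, 126]
r2 m[K→φ2] = [1, 6, 3]
r2 m[K→φ6] = [9, 8, 7]
r2 m[E→φ0] = [3, 9, 2]
r2 m[E→φ4] = [8, 9, 7]
r3 m[φ0→D] = [81, 72, 36]
r3 m[φ0→E] = [192, 216, 324]
r3 m[φ1→D] = [1512, 3240, 1080]
r3 m[φ1→M] = [162, 216, 324]
r3 m[φ2→M] = [48, 18, 36]
r3 m[φ2→K] = [2268, 3240, 630]
r3 m[φ3→M] = [9, 4, 3]
r3 m[φ4→E] = [3, 9, 2]
r3 m[φ5→M] = [5, 7, 5]
r3 m[φ6→K] = [1, 6, 3]
r3 m[φ7→D] = [4, 1, 9]
r3 m[D→φ0] = [24, 9, 54]
r3 m[D→φ1] = [36, 8, 54]
r3 m[D→φ7] = [54, 72, 36]
r3 m[M→φ1] = [360, 252, 105]
r3 m[M→φ2] = [405, 252, 90]
r3 m[M→φ3] = [360, 567, 210]
r3 m[M→φ5] = [648, 324, 126]
r3 m[K→φ2] = [1, 6, 3]
r3 m[K→φ6] = [9, 8, 7]
r3 m[E→φ0] = [3, 9, 2]
r3 m[E→φ4] = [8, 9, 7]
r4 m[φ0→D] = [81, 72, 36]
r4 m[φ0→E] = [192, 216, 324]
r4 m[φ1→D] = [1512, 3240, 1080]
r4 m[φ1→M] = [162, 216, 324]
r4 m[φ2→M] = [48, 18, 36]
r4 m[φ2→K] = [2268, 3240, 630]
r4 m[φ3→M] = [9, 4, 3]
r4 m[φ4→E] = [3, 9, 2]
r4 m[φ5→M] = [5, 7, 5]
r4 m[φ6→K] = [1, 6, 3]
r4 m[φ7→D] = [4, 1, 9]
r4 m[D→φ0] = [6048, 3240, 9720]
r4 m[D→φ1] = [324, 72, 324]
r4 m[D→φ7] = [122472, 233280, 38880]
r4 m[M→φ1] = [2160, 504, 540]
r4 m[M→φ2] = [7290, 6048, 4860]
r4 m[M→φ3] = [38880, 27216, 58320]
r4 m[M→φ5] = [69984, 15552, 34992]
r4 m[K→φ2] = [1, 6, 3]
r4 m[K→φ6] = [2268, 3240, 630]
r4 m[E→φ0] = [3, 9, 2]
r4 m[E→φ4] = [192, 216, 324]
r5 m[φ0→D] = [81, 72, 36]
r5 m[φ0→E] = [48384, 54432, 58320]
r5 m[φ1→D] = [8640, 19440, 6480]
r5 m[φ1→M] = [1296, 1944, 1944]
r5 m[φ2→M] = [48, 18, 36]
r5 m[φ2→K] = [54432, 58320, 34020]
r5 m[φ3→M] = [9, 4, 3]
r5 m[φ4→E] = [3, 9, 2]
r5 m[φ5→M] = [5, 7, 5]
r5 m[φ6→K] = [1, 6, 3]
r5 m[φ7→D] = [4, 1, 9]
r5 m[D→φ0] = [6048, 3240, 9720]
r5 m[D→φ1] = [324, 72, 324]
r5 m[D→φ7] = [122472, 233280, 38880]
r5 m[M→φ1] = [2160, 504, 540]
r5 m[M→φ2] = [7290, 6048, 4860]
r5 m[M→φ3] = [38880, 27216, 58320]
r5 m[M→φ5] = [69984, 15552, 34992]
r5 m[K→φ2] = [1, 6, 3]
r5 m[K→φ6] = [2268, 3240, 630]
r5 m[E→φ0] = [3, 9, 2]
r5 m[E→φ4] = [192, 216, 324]
r6 m[φ0→D] = [81, 72, 36]
r6 m[φ0→E] = [48384, 54432, 58320]
r6 m[φ1→D] = [8640, 19440, 6480]
r6 m[φ1→M] = [1296, 1944, 1944]
r6 m[φ2→M] = [48, 18, 36]
r6 m[φ2→K] = [54432, 58320, 34020]
r6 m[φ3→M] = [9, 4, 3]
r6 m[φ4→E] = [3, 9, 2]
r6 m[φ5→M] = [5, 7, 5]
r6 m[φ6→K] = [1, 6, 3]
r6 m[φ7→D] = [4, 1, 9]
r6 m[D→φ0] = [34560, 19440, 58320]
r6 m[D→φ1] = [324, 72, 324]
r6 m[D→φ7] = [699840, 1399680, 233280]
r6 m[M→φ1] = [2160, 504, 540]
r6 m[M→φ2] = [58320, 54432, 29160]
r6 m[M→φ3] = [311040, 244944, 349920]
r6 m[M→φ5] = [559872, 139968, 209952]
r6 m[K→φ2] = [1, 6, 3]
r6 m[K→φ6] = [54432, 58320, 34020]
r6 m[E→φ0] = [3, 9, 2]
r6 m[E→φ4] = [48384, 54432, 58320]
r7 m[φ0→D] = [81, 72, 36]
r7 m[φ0→E] = [276480, 311040, 349920]
r7 m[φ1→D] = [8640, 19440, 6480]
r7 m[φ1→M] = [1296, 1944, 1944]
r7 m[φ2→M] = [48, 18, 36]
r7 m[φ2→K] = [489888, 466560, 204120]
r7 m[φ3→M] = [9, 4, 3]
r7 m[φ4→E] = [3, 9, 2]
r7 m[φ5→M] = [5, 7, 5]
r7 m[φ6→K] = [1, 6, 3]
r7 m[φ7→D] = [4, 1, 9]
r7 m[D→φ0] = [34560, 19440, 58320]
r7 m[D→φ1] = [324, 72, 324]
r7 m[D→φ7] = [699840, 1399680, 233280]
r7 m[M→φ1] = [2160, 504, 540]
r7 m[M→φ2] = [58320, 54432, 29160]
r7 m[M→φ3] = [311040, 244944, 349920]
r7 m[M→φ5] = [559872, 139968, 209952]
r7 m[K→φ2] = [1, 6, 3]
r7 m[K→φ6] = [54432, 58320, 34020]
r7 m[E→φ0] = [3, 9, 2]
r7 m[E→φ4] = [48384, 54432, 58320]
r8 m[φ0→D] = [81, 72, 36]
r8 m[φ0→E] = [276480, 311040, 349920]
r8 m[φ1→D] = [8640, 19440, 6480]
r8 m[φ1→M] = [1296, 1944, 1944]
r8 m[φ2→M] = [48, 18, 36]
r8 m[φ2→K] = [489888, 466560, 204120]
r8 m[φ3→M] = [9, 4, 3]
r8 m[φ4→E] = [3, 9, 2]
r8 m[φ5→M] = [5, 7, 5]
r8 m[φ6→K] = [1, 6, 3]
r8 m[φ7→D] = [4, 1, 9]
r8 m[D→φ0] = [34560, 19440, 58320]
r8 m[D→φ1] = [324, 72, 324]
r8 m[D→φ7] = [699840, 1399680, 233280]
r8 m[M→φ1] = [2160, 504, 540]
r8 m[M→φ2] = [58320, 54432, 29160]
r8 m[M→φ3] = [311040, 244944, 349920]
r8 m[M→φ5] = [559872, 139968, 209952]
r8 m[K→φ2] = [1, 6, 3]
r8 m[K→φ6] = [489888, 466560, 204120]
r8 m[E→φ0] = [3, 9, 2]
r8 m[E→φ4] = [276480, 311040, 349920]
r9 m[φ0→D] = [81, 72, 36]
r9 m[φ0→E] = [276480, 311040, 349920]
r9 m[φ1→D] = [8640, 19440, 6480]
r9 m[φ1→M] = [1296, 1944, 1944]
r9 m[φ2→M] = [48, 18, 36]
r9 m[φ2→K] = [489888, 466560, 204120]
r9 m[φ3→M] = [9, 4, 3]
r9 m[φ4→E] = [3, 9, 2]
r9 m[φ5→M] = [5, 7, 5]
r9 m[φ6→K] = [1, 6, 3]
r9 m[φ7→D] = [4, 1, 9]
r9 m[D→φ0] = [34560, 19440, 58320]
r9 m[D→φ1] = [324, 72, 324]
r9 m[D→φ7] = [699840, 1399680, 233280]
r9 m[M→φ1] = [2160, 504, 540]
r9 m[M→φ2] = [58320, 54432, 29160]
r9 m[M→φ3] = [311040, 244944, 349920]
r9 m[M→φ5] = [559872, 139968, 209952]
r9 m[K→φ2] = [1, 6, 3]
r9 m[K→φ6] = [489888, 466560, 204120]
r9 m[E→φ0] = [3, 9, 2]
r9 m[E→φ4] = [276480, 311040, 349920]
fixed point reached at round 9
b[E] = ⊗ incoming = [829440, 2799360, 699840]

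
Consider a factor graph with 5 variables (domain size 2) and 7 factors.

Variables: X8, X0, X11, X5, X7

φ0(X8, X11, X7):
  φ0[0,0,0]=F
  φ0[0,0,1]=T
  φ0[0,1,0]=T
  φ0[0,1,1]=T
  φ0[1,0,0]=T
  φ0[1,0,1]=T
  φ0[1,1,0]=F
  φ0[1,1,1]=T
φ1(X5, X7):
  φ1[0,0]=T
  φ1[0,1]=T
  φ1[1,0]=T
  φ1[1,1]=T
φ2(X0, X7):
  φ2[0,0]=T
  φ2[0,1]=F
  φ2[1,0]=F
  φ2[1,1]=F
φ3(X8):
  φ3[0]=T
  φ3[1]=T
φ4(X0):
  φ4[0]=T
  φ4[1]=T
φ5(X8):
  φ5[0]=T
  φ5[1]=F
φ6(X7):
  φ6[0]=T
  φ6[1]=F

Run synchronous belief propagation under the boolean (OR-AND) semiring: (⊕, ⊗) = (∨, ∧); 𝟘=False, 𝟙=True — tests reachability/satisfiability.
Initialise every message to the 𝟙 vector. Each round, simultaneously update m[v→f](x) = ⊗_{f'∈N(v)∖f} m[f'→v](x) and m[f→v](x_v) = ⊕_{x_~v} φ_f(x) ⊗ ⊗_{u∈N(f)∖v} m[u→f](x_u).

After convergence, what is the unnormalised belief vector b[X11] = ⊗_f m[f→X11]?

b[X11] = [F, T]

init: all messages = 𝟙 over 2 values
r1 m[φ0→X8] = [T, T]
r1 m[φ0→X11] = [T, T]
r1 m[φ0→X7] = [T, T]
r1 m[φ1→X5] = [T, T]
r1 m[φ1→X7] = [T, T]
r1 m[φ2→X0] = [T, F]
r1 m[φ2→X7] = [T, F]
r1 m[φ3→X8] = [T, T]
r1 m[φ4→X0] = [T, T]
r1 m[φ5→X8] = [T, F]
r1 m[φ6→X7] = [T, F]
r1 m[X8→φ0] = [T, T]
r1 m[X8→φ3] = [T, T]
r1 m[X8→φ5] = [T, T]
r1 m[X0→φ2] = [T, T]
r1 m[X0→φ4] = [T, T]
r1 m[X11→φ0] = [T, T]
r1 m[X5→φ1] = [T, T]
r1 m[X7→φ0] = [T, T]
r1 m[X7→φ1] = [T, T]
r1 m[X7→φ2] = [T, T]
r1 m[X7→φ6] = [T, T]
r2 m[φ0→X8] = [T, T]
r2 m[φ0→X11] = [T, T]
r2 m[φ0→X7] = [T, T]
r2 m[φ1→X5] = [T, T]
r2 m[φ1→X7] = [T, T]
r2 m[φ2→X0] = [T, F]
r2 m[φ2→X7] = [T, F]
r2 m[φ3→X8] = [T, T]
r2 m[φ4→X0] = [T, T]
r2 m[φ5→X8] = [T, F]
r2 m[φ6→X7] = [T, F]
r2 m[X8→φ0] = [T, F]
r2 m[X8→φ3] = [T, F]
r2 m[X8→φ5] = [T, T]
r2 m[X0→φ2] = [T, T]
r2 m[X0→φ4] = [T, F]
r2 m[X11→φ0] = [T, T]
r2 m[X5→φ1] = [T, T]
r2 m[X7→φ0] = [T, F]
r2 m[X7→φ1] = [T, F]
r2 m[X7→φ2] = [T, F]
r2 m[X7→φ6] = [T, F]
r3 m[φ0→X8] = [T, T]
r3 m[φ0→X11] = [F, T]
r3 m[φ0→X7] = [T, T]
r3 m[φ1→X5] = [T, T]
r3 m[φ1→X7] = [T, T]
r3 m[φ2→X0] = [T, F]
r3 m[φ2→X7] = [T, F]
r3 m[φ3→X8] = [T, T]
r3 m[φ4→X0] = [T, T]
r3 m[φ5→X8] = [T, F]
r3 m[φ6→X7] = [T, F]
r3 m[X8→φ0] = [T, F]
r3 m[X8→φ3] = [T, F]
r3 m[X8→φ5] = [T, T]
r3 m[X0→φ2] = [T, T]
r3 m[X0→φ4] = [T, F]
r3 m[X11→φ0] = [T, T]
r3 m[X5→φ1] = [T, T]
r3 m[X7→φ0] = [T, F]
r3 m[X7→φ1] = [T, F]
r3 m[X7→φ2] = [T, F]
r3 m[X7→φ6] = [T, F]
r4 m[φ0→X8] = [T, T]
r4 m[φ0→X11] = [F, T]
r4 m[φ0→X7] = [T, T]
r4 m[φ1→X5] = [T, T]
r4 m[φ1→X7] = [T, T]
r4 m[φ2→X0] = [T, F]
r4 m[φ2→X7] = [T, F]
r4 m[φ3→X8] = [T, T]
r4 m[φ4→X0] = [T, T]
r4 m[φ5→X8] = [T, F]
r4 m[φ6→X7] = [T, F]
r4 m[X8→φ0] = [T, F]
r4 m[X8→φ3] = [T, F]
r4 m[X8→φ5] = [T, T]
r4 m[X0→φ2] = [T, T]
r4 m[X0→φ4] = [T, F]
r4 m[X11→φ0] = [T, T]
r4 m[X5→φ1] = [T, T]
r4 m[X7→φ0] = [T, F]
r4 m[X7→φ1] = [T, F]
r4 m[X7→φ2] = [T, F]
r4 m[X7→φ6] = [T, F]
fixed point reached at round 4
b[X11] = ⊗ incoming = [F, T]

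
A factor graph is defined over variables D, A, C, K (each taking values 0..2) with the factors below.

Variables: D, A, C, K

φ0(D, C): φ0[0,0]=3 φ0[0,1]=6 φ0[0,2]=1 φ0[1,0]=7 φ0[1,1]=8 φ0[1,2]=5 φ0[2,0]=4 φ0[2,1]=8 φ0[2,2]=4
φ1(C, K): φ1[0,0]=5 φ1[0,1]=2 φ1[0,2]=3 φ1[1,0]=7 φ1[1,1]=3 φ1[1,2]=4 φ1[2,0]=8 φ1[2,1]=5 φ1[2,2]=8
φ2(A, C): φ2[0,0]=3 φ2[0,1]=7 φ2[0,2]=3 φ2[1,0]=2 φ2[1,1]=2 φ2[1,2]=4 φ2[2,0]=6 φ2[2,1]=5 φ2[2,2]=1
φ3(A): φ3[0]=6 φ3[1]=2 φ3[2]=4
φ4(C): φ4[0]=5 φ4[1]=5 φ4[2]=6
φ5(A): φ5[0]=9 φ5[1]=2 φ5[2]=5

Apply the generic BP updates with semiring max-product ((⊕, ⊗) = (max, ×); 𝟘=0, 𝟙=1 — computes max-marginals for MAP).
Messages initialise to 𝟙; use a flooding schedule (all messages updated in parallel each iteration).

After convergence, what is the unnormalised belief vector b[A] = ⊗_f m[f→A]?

init: all messages = 𝟙 over 3 values
r1 m[φ0→D] = [6, 8, 8]
r1 m[φ0→C] = [7, 8, 5]
r1 m[φ1→C] = [5, 7, 8]
r1 m[φ1→K] = [8, 5, 8]
r1 m[φ2→A] = [7, 4, 6]
r1 m[φ2→C] = [6, 7, 4]
r1 m[φ3→A] = [6, 2, 4]
r1 m[φ4→C] = [5, 5, 6]
r1 m[φ5→A] = [9, 2, 5]
r1 m[D→φ0] = [1, 1, 1]
r1 m[A→φ2] = [1, 1, 1]
r1 m[A→φ3] = [1, 1, 1]
r1 m[A→φ5] = [1, 1, 1]
r1 m[C→φ0] = [1, 1, 1]
r1 m[C→φ1] = [1, 1, 1]
r1 m[C→φ2] = [1, 1, 1]
r1 m[C→φ4] = [1, 1, 1]
r1 m[K→φ1] = [1, 1, 1]
r2 m[φ0→D] = [6, 8, 8]
r2 m[φ0→C] = [7, 8, 5]
r2 m[φ1→C] = [5, 7, 8]
r2 m[φ1→K] = [8, 5, 8]
r2 m[φ2→A] = [7, 4, 6]
r2 m[φ2→C] = [6, 7, 4]
r2 m[φ3→A] = [6, 2, 4]
r2 m[φ4→C] = [5, 5, 6]
r2 m[φ5→A] = [9, 2, 5]
r2 m[D→φ0] = [1, 1, 1]
r2 m[A→φ2] = [54, 4, 20]
r2 m[A→φ3] = [63, 8, 30]
r2 m[A→φ5] = [42, 8, 24]
r2 m[C→φ0] = [150, 245, 192]
r2 m[C→φ1] = [210, 280, 120]
r2 m[C→φ2] = [175, 280, 240]
r2 m[C→φ4] = [210, 392, 160]
r2 m[K→φ1] = [1, 1, 1]
r3 m[φ0→D] = [1470, 1960, 1960]
r3 m[φ0→C] = [7, 8, 5]
r3 m[φ1→C] = [5, 7, 8]
r3 m[φ1→K] = [1960, 840, 1120]
r3 m[φ2→A] = [1960, 960, 1400]
r3 m[φ2→C] = [162, 378, 162]
r3 m[φ3→A] = [6, 2, 4]
r3 m[φ4→C] = [5, 5, 6]
r3 m[φ5→A] = [9, 2, 5]
r3 m[D→φ0] = [1, 1, 1]
r3 m[A→φ2] = [54, 4, 20]
r3 m[A→φ3] = [63, 8, 30]
r3 m[A→φ5] = [42, 8, 24]
r3 m[C→φ0] = [150, 245, 192]
r3 m[C→φ1] = [210, 280, 120]
r3 m[C→φ2] = [175, 280, 240]
r3 m[C→φ4] = [210, 392, 160]
r3 m[K→φ1] = [1, 1, 1]
r4 m[φ0→D] = [1470, 1960, 1960]
r4 m[φ0→C] = [7, 8, 5]
r4 m[φ1→C] = [5, 7, 8]
r4 m[φ1→K] = [1960, 840, 1120]
r4 m[φ2→A] = [1960, 960, 1400]
r4 m[φ2→C] = [162, 378, 162]
r4 m[φ3→A] = [6, 2, 4]
r4 m[φ4→C] = [5, 5, 6]
r4 m[φ5→A] = [9, 2, 5]
r4 m[D→φ0] = [1, 1, 1]
r4 m[A→φ2] = [54, 4, 20]
r4 m[A→φ3] = [17640, 1920, 7000]
r4 m[A→φ5] = [11760, 1920, 5600]
r4 m[C→φ0] = [4050, 13230, 7776]
r4 m[C→φ1] = [5670, 15120, 4860]
r4 m[C→φ2] = [175, 280, 240]
r4 m[C→φ4] = [5670, 21168, 6480]
r4 m[K→φ1] = [1, 1, 1]
r5 m[φ0→D] = [79380, 105840, 105840]
r5 m[φ0→C] = [7, 8, 5]
r5 m[φ1→C] = [5, 7, 8]
r5 m[φ1→K] = [105840, 45360, 60480]
r5 m[φ2→A] = [1960, 960, 1400]
r5 m[φ2→C] = [162, 378, 162]
r5 m[φ3→A] = [6, 2, 4]
r5 m[φ4→C] = [5, 5, 6]
r5 m[φ5→A] = [9, 2, 5]
r5 m[D→φ0] = [1, 1, 1]
r5 m[A→φ2] = [54, 4, 20]
r5 m[A→φ3] = [17640, 1920, 7000]
r5 m[A→φ5] = [11760, 1920, 5600]
r5 m[C→φ0] = [4050, 13230, 7776]
r5 m[C→φ1] = [5670, 15120, 4860]
r5 m[C→φ2] = [175, 280, 240]
r5 m[C→φ4] = [5670, 21168, 6480]
r5 m[K→φ1] = [1, 1, 1]
r6 m[φ0→D] = [79380, 105840, 105840]
r6 m[φ0→C] = [7, 8, 5]
r6 m[φ1→C] = [5, 7, 8]
r6 m[φ1→K] = [105840, 45360, 60480]
r6 m[φ2→A] = [1960, 960, 1400]
r6 m[φ2→C] = [162, 378, 162]
r6 m[φ3→A] = [6, 2, 4]
r6 m[φ4→C] = [5, 5, 6]
r6 m[φ5→A] = [9, 2, 5]
r6 m[D→φ0] = [1, 1, 1]
r6 m[A→φ2] = [54, 4, 20]
r6 m[A→φ3] = [17640, 1920, 7000]
r6 m[A→φ5] = [11760, 1920, 5600]
r6 m[C→φ0] = [4050, 13230, 7776]
r6 m[C→φ1] = [5670, 15120, 4860]
r6 m[C→φ2] = [175, 280, 240]
r6 m[C→φ4] = [5670, 21168, 6480]
r6 m[K→φ1] = [1, 1, 1]
fixed point reached at round 6
b[A] = ⊗ incoming = [105840, 3840, 28000]

b[A] = [105840, 3840, 28000]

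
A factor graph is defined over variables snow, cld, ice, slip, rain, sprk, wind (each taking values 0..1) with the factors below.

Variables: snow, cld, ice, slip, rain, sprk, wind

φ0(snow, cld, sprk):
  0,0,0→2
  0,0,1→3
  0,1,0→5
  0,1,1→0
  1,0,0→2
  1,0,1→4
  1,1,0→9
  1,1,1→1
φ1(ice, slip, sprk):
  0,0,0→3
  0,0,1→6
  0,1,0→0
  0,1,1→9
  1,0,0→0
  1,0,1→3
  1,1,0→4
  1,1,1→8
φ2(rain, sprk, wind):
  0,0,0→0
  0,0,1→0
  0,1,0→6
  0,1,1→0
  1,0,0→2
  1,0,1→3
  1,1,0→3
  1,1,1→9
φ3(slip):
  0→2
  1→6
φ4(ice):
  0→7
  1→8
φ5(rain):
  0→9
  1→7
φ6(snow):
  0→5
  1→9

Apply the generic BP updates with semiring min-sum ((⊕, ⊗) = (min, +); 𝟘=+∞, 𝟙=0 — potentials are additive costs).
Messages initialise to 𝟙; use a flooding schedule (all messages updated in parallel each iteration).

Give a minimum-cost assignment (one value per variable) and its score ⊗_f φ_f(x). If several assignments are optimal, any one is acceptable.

assignment: (snow=0, cld=0, ice=1, slip=0, rain=0, sprk=0, wind=0); score = 26

init: all messages = 𝟙 over 2 values
r1 m[φ0→snow] = [0, 1]
r1 m[φ0→cld] = [2, 0]
r1 m[φ0→sprk] = [2, 0]
r1 m[φ1→ice] = [0, 0]
r1 m[φ1→slip] = [0, 0]
r1 m[φ1→sprk] = [0, 3]
r1 m[φ2→rain] = [0, 2]
r1 m[φ2→sprk] = [0, 0]
r1 m[φ2→wind] = [0, 0]
r1 m[φ3→slip] = [2, 6]
r1 m[φ4→ice] = [7, 8]
r1 m[φ5→rain] = [9, 7]
r1 m[φ6→snow] = [5, 9]
r1 m[snow→φ0] = [0, 0]
r1 m[snow→φ6] = [0, 0]
r1 m[cld→φ0] = [0, 0]
r1 m[ice→φ1] = [0, 0]
r1 m[ice→φ4] = [0, 0]
r1 m[slip→φ1] = [0, 0]
r1 m[slip→φ3] = [0, 0]
r1 m[rain→φ2] = [0, 0]
r1 m[rain→φ5] = [0, 0]
r1 m[sprk→φ0] = [0, 0]
r1 m[sprk→φ1] = [0, 0]
r1 m[sprk→φ2] = [0, 0]
r1 m[wind→φ2] = [0, 0]
r2 m[φ0→snow] = [0, 1]
r2 m[φ0→cld] = [2, 0]
r2 m[φ0→sprk] = [2, 0]
r2 m[φ1→ice] = [0, 0]
r2 m[φ1→slip] = [0, 0]
r2 m[φ1→sprk] = [0, 3]
r2 m[φ2→rain] = [0, 2]
r2 m[φ2→sprk] = [0, 0]
r2 m[φ2→wind] = [0, 0]
r2 m[φ3→slip] = [2, 6]
r2 m[φ4→ice] = [7, 8]
r2 m[φ5→rain] = [9, 7]
r2 m[φ6→snow] = [5, 9]
r2 m[snow→φ0] = [5, 9]
r2 m[snow→φ6] = [0, 1]
r2 m[cld→φ0] = [0, 0]
r2 m[ice→φ1] = [7, 8]
r2 m[ice→φ4] = [0, 0]
r2 m[slip→φ1] = [2, 6]
r2 m[slip→φ3] = [0, 0]
r2 m[rain→φ2] = [9, 7]
r2 m[rain→φ5] = [0, 2]
r2 m[sprk→φ0] = [0, 3]
r2 m[sprk→φ1] = [2, 0]
r2 m[sprk→φ2] = [2, 3]
r2 m[wind→φ2] = [0, 0]
r3 m[φ0→snow] = [2, 2]
r3 m[φ0→cld] = [7, 8]
r3 m[φ0→sprk] = [7, 5]
r3 m[φ1→ice] = [7, 4]
r3 m[φ1→slip] = [10, 9]
r3 m[φ1→sprk] = [10, 13]
r3 m[φ2→rain] = [2, 4]
r3 m[φ2→sprk] = [9, 9]
r3 m[φ2→wind] = [11, 11]
r3 m[φ3→slip] = [2, 6]
r3 m[φ4→ice] = [7, 8]
r3 m[φ5→rain] = [9, 7]
r3 m[φ6→snow] = [5, 9]
r3 m[snow→φ0] = [5, 9]
r3 m[snow→φ6] = [0, 1]
r3 m[cld→φ0] = [0, 0]
r3 m[ice→φ1] = [7, 8]
r3 m[ice→φ4] = [0, 0]
r3 m[slip→φ1] = [2, 6]
r3 m[slip→φ3] = [0, 0]
r3 m[rain→φ2] = [9, 7]
r3 m[rain→φ5] = [0, 2]
r3 m[sprk→φ0] = [0, 3]
r3 m[sprk→φ1] = [2, 0]
r3 m[sprk→φ2] = [2, 3]
r3 m[wind→φ2] = [0, 0]
r4 m[φ0→snow] = [2, 2]
r4 m[φ0→cld] = [7, 8]
r4 m[φ0→sprk] = [7, 5]
r4 m[φ1→ice] = [7, 4]
r4 m[φ1→slip] = [10, 9]
r4 m[φ1→sprk] = [10, 13]
r4 m[φ2→rain] = [2, 4]
r4 m[φ2→sprk] = [9, 9]
r4 m[φ2→wind] = [11, 11]
r4 m[φ3→slip] = [2, 6]
r4 m[φ4→ice] = [7, 8]
r4 m[φ5→rain] = [9, 7]
r4 m[φ6→snow] = [5, 9]
r4 m[snow→φ0] = [5, 9]
r4 m[snow→φ6] = [2, 2]
r4 m[cld→φ0] = [0, 0]
r4 m[ice→φ1] = [7, 8]
r4 m[ice→φ4] = [7, 4]
r4 m[slip→φ1] = [2, 6]
r4 m[slip→φ3] = [10, 9]
r4 m[rain→φ2] = [9, 7]
r4 m[rain→φ5] = [2, 4]
r4 m[sprk→φ0] = [19, 22]
r4 m[sprk→φ1] = [16, 14]
r4 m[sprk→φ2] = [17, 18]
r4 m[wind→φ2] = [0, 0]
r5 m[φ0→snow] = [21, 21]
r5 m[φ0→cld] = [26, 27]
r5 m[φ0→sprk] = [7, 5]
r5 m[φ1→ice] = [21, 18]
r5 m[φ1→slip] = [24, 23]
r5 m[φ1→sprk] = [10, 13]
r5 m[φ2→rain] = [17, 19]
r5 m[φ2→sprk] = [9, 9]
r5 m[φ2→wind] = [26, 26]
r5 m[φ3→slip] = [2, 6]
r5 m[φ4→ice] = [7, 8]
r5 m[φ5→rain] = [9, 7]
r5 m[φ6→snow] = [5, 9]
r5 m[snow→φ0] = [5, 9]
r5 m[snow→φ6] = [2, 2]
r5 m[cld→φ0] = [0, 0]
r5 m[ice→φ1] = [7, 8]
r5 m[ice→φ4] = [7, 4]
r5 m[slip→φ1] = [2, 6]
r5 m[slip→φ3] = [10, 9]
r5 m[rain→φ2] = [9, 7]
r5 m[rain→φ5] = [2, 4]
r5 m[sprk→φ0] = [19, 22]
r5 m[sprk→φ1] = [16, 14]
r5 m[sprk→φ2] = [17, 18]
r5 m[wind→φ2] = [0, 0]
r6 m[φ0→snow] = [21, 21]
r6 m[φ0→cld] = [26, 27]
r6 m[φ0→sprk] = [7, 5]
r6 m[φ1→ice] = [21, 18]
r6 m[φ1→slip] = [24, 23]
r6 m[φ1→sprk] = [10, 13]
r6 m[φ2→rain] = [17, 19]
r6 m[φ2→sprk] = [9, 9]
r6 m[φ2→wind] = [26, 26]
r6 m[φ3→slip] = [2, 6]
r6 m[φ4→ice] = [7, 8]
r6 m[φ5→rain] = [9, 7]
r6 m[φ6→snow] = [5, 9]
r6 m[snow→φ0] = [5, 9]
r6 m[snow→φ6] = [21, 21]
r6 m[cld→φ0] = [0, 0]
r6 m[ice→φ1] = [7, 8]
r6 m[ice→φ4] = [21, 18]
r6 m[slip→φ1] = [2, 6]
r6 m[slip→φ3] = [24, 23]
r6 m[rain→φ2] = [9, 7]
r6 m[rain→φ5] = [17, 19]
r6 m[sprk→φ0] = [19, 22]
r6 m[sprk→φ1] = [16, 14]
r6 m[sprk→φ2] = [17, 18]
r6 m[wind→φ2] = [0, 0]
r7 m[φ0→snow] = [21, 21]
r7 m[φ0→cld] = [26, 27]
r7 m[φ0→sprk] = [7, 5]
r7 m[φ1→ice] = [21, 18]
r7 m[φ1→slip] = [24, 23]
r7 m[φ1→sprk] = [10, 13]
r7 m[φ2→rain] = [17, 19]
r7 m[φ2→sprk] = [9, 9]
r7 m[φ2→wind] = [26, 26]
r7 m[φ3→slip] = [2, 6]
r7 m[φ4→ice] = [7, 8]
r7 m[φ5→rain] = [9, 7]
r7 m[φ6→snow] = [5, 9]
r7 m[snow→φ0] = [5, 9]
r7 m[snow→φ6] = [21, 21]
r7 m[cld→φ0] = [0, 0]
r7 m[ice→φ1] = [7, 8]
r7 m[ice→φ4] = [21, 18]
r7 m[slip→φ1] = [2, 6]
r7 m[slip→φ3] = [24, 23]
r7 m[rain→φ2] = [9, 7]
r7 m[rain→φ5] = [17, 19]
r7 m[sprk→φ0] = [19, 22]
r7 m[sprk→φ1] = [16, 14]
r7 m[sprk→φ2] = [17, 18]
r7 m[wind→φ2] = [0, 0]
fixed point reached at round 7
traceback from snow: (snow=0, cld=0, ice=1, slip=0, rain=0, sprk=0, wind=0), score=26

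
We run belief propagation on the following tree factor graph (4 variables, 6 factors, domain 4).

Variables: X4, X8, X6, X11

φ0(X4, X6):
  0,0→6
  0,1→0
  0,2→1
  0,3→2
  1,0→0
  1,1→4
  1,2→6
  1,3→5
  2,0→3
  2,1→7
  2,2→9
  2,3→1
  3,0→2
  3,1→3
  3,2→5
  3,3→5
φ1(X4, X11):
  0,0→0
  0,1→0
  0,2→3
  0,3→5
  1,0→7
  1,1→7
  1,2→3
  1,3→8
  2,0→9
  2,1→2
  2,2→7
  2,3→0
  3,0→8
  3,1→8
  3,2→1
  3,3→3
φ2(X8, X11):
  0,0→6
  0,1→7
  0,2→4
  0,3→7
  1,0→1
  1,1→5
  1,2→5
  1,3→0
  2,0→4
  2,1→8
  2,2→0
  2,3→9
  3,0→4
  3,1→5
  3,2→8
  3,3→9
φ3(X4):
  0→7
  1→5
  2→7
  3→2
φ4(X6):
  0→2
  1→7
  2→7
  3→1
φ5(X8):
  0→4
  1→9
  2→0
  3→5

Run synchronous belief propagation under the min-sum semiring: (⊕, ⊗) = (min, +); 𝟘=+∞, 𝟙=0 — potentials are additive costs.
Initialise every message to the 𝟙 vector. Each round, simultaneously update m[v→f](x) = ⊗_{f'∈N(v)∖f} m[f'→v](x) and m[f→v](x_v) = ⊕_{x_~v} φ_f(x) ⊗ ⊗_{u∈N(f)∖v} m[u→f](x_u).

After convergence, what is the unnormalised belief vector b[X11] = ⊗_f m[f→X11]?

b[X11] = [14, 18, 7, 18]

init: all messages = 𝟙 over 4 values
r1 m[φ0→X4] = [0, 0, 1, 2]
r1 m[φ0→X6] = [0, 0, 1, 1]
r1 m[φ1→X4] = [0, 3, 0, 1]
r1 m[φ1→X11] = [0, 0, 1, 0]
r1 m[φ2→X8] = [4, 0, 0, 4]
r1 m[φ2→X11] = [1, 5, 0, 0]
r1 m[φ3→X4] = [7, 5, 7, 2]
r1 m[φ4→X6] = [2, 7, 7, 1]
r1 m[φ5→X8] = [4, 9, 0, 5]
r1 m[X4→φ0] = [0, 0, 0, 0]
r1 m[X4→φ1] = [0, 0, 0, 0]
r1 m[X4→φ3] = [0, 0, 0, 0]
r1 m[X8→φ2] = [0, 0, 0, 0]
r1 m[X8→φ5] = [0, 0, 0, 0]
r1 m[X6→φ0] = [0, 0, 0, 0]
r1 m[X6→φ4] = [0, 0, 0, 0]
r1 m[X11→φ1] = [0, 0, 0, 0]
r1 m[X11→φ2] = [0, 0, 0, 0]
r2 m[φ0→X4] = [0, 0, 1, 2]
r2 m[φ0→X6] = [0, 0, 1, 1]
r2 m[φ1→X4] = [0, 3, 0, 1]
r2 m[φ1→X11] = [0, 0, 1, 0]
r2 m[φ2→X8] = [4, 0, 0, 4]
r2 m[φ2→X11] = [1, 5, 0, 0]
r2 m[φ3→X4] = [7, 5, 7, 2]
r2 m[φ4→X6] = [2, 7, 7, 1]
r2 m[φ5→X8] = [4, 9, 0, 5]
r2 m[X4→φ0] = [7, 8, 7, 3]
r2 m[X4→φ1] = [7, 5, 8, 4]
r2 m[X4→φ3] = [0, 3, 1, 3]
r2 m[X8→φ2] = [4, 9, 0, 5]
r2 m[X8→φ5] = [4, 0, 0, 4]
r2 m[X6→φ0] = [2, 7, 7, 1]
r2 m[X6→φ4] = [0, 0, 1, 1]
r2 m[X11→φ1] = [1, 5, 0, 0]
r2 m[X11→φ2] = [0, 0, 1, 0]
r3 m[φ0→X4] = [3, 2, 2, 4]
r3 m[φ0→X6] = [5, 6, 8, 8]
r3 m[φ1→X4] = [1, 3, 0, 1]
r3 m[φ1→X11] = [7, 7, 5, 7]
r3 m[φ2→X8] = [5, 0, 1, 4]
r3 m[φ2→X11] = [4, 8, 0, 9]
r3 m[φ3→X4] = [7, 5, 7, 2]
r3 m[φ4→X6] = [2, 7, 7, 1]
r3 m[φ5→X8] = [4, 9, 0, 5]
r3 m[X4→φ0] = [7, 8, 7, 3]
r3 m[X4→φ1] = [7, 5, 8, 4]
r3 m[X4→φ3] = [0, 3, 1, 3]
r3 m[X8→φ2] = [4, 9, 0, 5]
r3 m[X8→φ5] = [4, 0, 0, 4]
r3 m[X6→φ0] = [2, 7, 7, 1]
r3 m[X6→φ4] = [0, 0, 1, 1]
r3 m[X11→φ1] = [1, 5, 0, 0]
r3 m[X11→φ2] = [0, 0, 1, 0]
r4 m[φ0→X4] = [3, 2, 2, 4]
r4 m[φ0→X6] = [5, 6, 8, 8]
r4 m[φ1→X4] = [1, 3, 0, 1]
r4 m[φ1→X11] = [7, 7, 5, 7]
r4 m[φ2→X8] = [5, 0, 1, 4]
r4 m[φ2→X11] = [4, 8, 0, 9]
r4 m[φ3→X4] = [7, 5, 7, 2]
r4 m[φ4→X6] = [2, 7, 7, 1]
r4 m[φ5→X8] = [4, 9, 0, 5]
r4 m[X4→φ0] = [8, 8, 7, 3]
r4 m[X4→φ1] = [10, 7, 9, 6]
r4 m[X4→φ3] = [4, 5, 2, 5]
r4 m[X8→φ2] = [4, 9, 0, 5]
r4 m[X8→φ5] = [5, 0, 1, 4]
r4 m[X6→φ0] = [2, 7, 7, 1]
r4 m[X6→φ4] = [5, 6, 8, 8]
r4 m[X11→φ1] = [4, 8, 0, 9]
r4 m[X11→φ2] = [7, 7, 5, 7]
r5 m[φ0→X4] = [3, 2, 2, 4]
r5 m[φ0→X6] = [5, 6, 8, 8]
r5 m[φ1→X4] = [3, 3, 7, 1]
r5 m[φ1→X11] = [10, 10, 7, 9]
r5 m[φ2→X8] = [9, 7, 5, 11]
r5 m[φ2→X11] = [4, 8, 0, 9]
r5 m[φ3→X4] = [7, 5, 7, 2]
r5 m[φ4→X6] = [2, 7, 7, 1]
r5 m[φ5→X8] = [4, 9, 0, 5]
r5 m[X4→φ0] = [8, 8, 7, 3]
r5 m[X4→φ1] = [10, 7, 9, 6]
r5 m[X4→φ3] = [4, 5, 2, 5]
r5 m[X8→φ2] = [4, 9, 0, 5]
r5 m[X8→φ5] = [5, 0, 1, 4]
r5 m[X6→φ0] = [2, 7, 7, 1]
r5 m[X6→φ4] = [5, 6, 8, 8]
r5 m[X11→φ1] = [4, 8, 0, 9]
r5 m[X11→φ2] = [7, 7, 5, 7]
r6 m[φ0→X4] = [3, 2, 2, 4]
r6 m[φ0→X6] = [5, 6, 8, 8]
r6 m[φ1→X4] = [3, 3, 7, 1]
r6 m[φ1→X11] = [10, 10, 7, 9]
r6 m[φ2→X8] = [9, 7, 5, 11]
r6 m[φ2→X11] = [4, 8, 0, 9]
r6 m[φ3→X4] = [7, 5, 7, 2]
r6 m[φ4→X6] = [2, 7, 7, 1]
r6 m[φ5→X8] = [4, 9, 0, 5]
r6 m[X4→φ0] = [10, 8, 14, 3]
r6 m[X4→φ1] = [10, 7, 9, 6]
r6 m[X4→φ3] = [6, 5, 9, 5]
r6 m[X8→φ2] = [4, 9, 0, 5]
r6 m[X8→φ5] = [9, 7, 5, 11]
r6 m[X6→φ0] = [2, 7, 7, 1]
r6 m[X6→φ4] = [5, 6, 8, 8]
r6 m[X11→φ1] = [4, 8, 0, 9]
r6 m[X11→φ2] = [10, 10, 7, 9]
r7 m[φ0→X4] = [3, 2, 2, 4]
r7 m[φ0→X6] = [5, 6, 8, 8]
r7 m[φ1→X4] = [3, 3, 7, 1]
r7 m[φ1→X11] = [10, 10, 7, 9]
r7 m[φ2→X8] = [11, 9, 7, 14]
r7 m[φ2→X11] = [4, 8, 0, 9]
r7 m[φ3→X4] = [7, 5, 7, 2]
r7 m[φ4→X6] = [2, 7, 7, 1]
r7 m[φ5→X8] = [4, 9, 0, 5]
r7 m[X4→φ0] = [10, 8, 14, 3]
r7 m[X4→φ1] = [10, 7, 9, 6]
r7 m[X4→φ3] = [6, 5, 9, 5]
r7 m[X8→φ2] = [4, 9, 0, 5]
r7 m[X8→φ5] = [9, 7, 5, 11]
r7 m[X6→φ0] = [2, 7, 7, 1]
r7 m[X6→φ4] = [5, 6, 8, 8]
r7 m[X11→φ1] = [4, 8, 0, 9]
r7 m[X11→φ2] = [10, 10, 7, 9]
r8 m[φ0→X4] = [3, 2, 2, 4]
r8 m[φ0→X6] = [5, 6, 8, 8]
r8 m[φ1→X4] = [3, 3, 7, 1]
r8 m[φ1→X11] = [10, 10, 7, 9]
r8 m[φ2→X8] = [11, 9, 7, 14]
r8 m[φ2→X11] = [4, 8, 0, 9]
r8 m[φ3→X4] = [7, 5, 7, 2]
r8 m[φ4→X6] = [2, 7, 7, 1]
r8 m[φ5→X8] = [4, 9, 0, 5]
r8 m[X4→φ0] = [10, 8, 14, 3]
r8 m[X4→φ1] = [10, 7, 9, 6]
r8 m[X4→φ3] = [6, 5, 9, 5]
r8 m[X8→φ2] = [4, 9, 0, 5]
r8 m[X8→φ5] = [11, 9, 7, 14]
r8 m[X6→φ0] = [2, 7, 7, 1]
r8 m[X6→φ4] = [5, 6, 8, 8]
r8 m[X11→φ1] = [4, 8, 0, 9]
r8 m[X11→φ2] = [10, 10, 7, 9]
r9 m[φ0→X4] = [3, 2, 2, 4]
r9 m[φ0→X6] = [5, 6, 8, 8]
r9 m[φ1→X4] = [3, 3, 7, 1]
r9 m[φ1→X11] = [10, 10, 7, 9]
r9 m[φ2→X8] = [11, 9, 7, 14]
r9 m[φ2→X11] = [4, 8, 0, 9]
r9 m[φ3→X4] = [7, 5, 7, 2]
r9 m[φ4→X6] = [2, 7, 7, 1]
r9 m[φ5→X8] = [4, 9, 0, 5]
r9 m[X4→φ0] = [10, 8, 14, 3]
r9 m[X4→φ1] = [10, 7, 9, 6]
r9 m[X4→φ3] = [6, 5, 9, 5]
r9 m[X8→φ2] = [4, 9, 0, 5]
r9 m[X8→φ5] = [11, 9, 7, 14]
r9 m[X6→φ0] = [2, 7, 7, 1]
r9 m[X6→φ4] = [5, 6, 8, 8]
r9 m[X11→φ1] = [4, 8, 0, 9]
r9 m[X11→φ2] = [10, 10, 7, 9]
fixed point reached at round 9
b[X11] = ⊗ incoming = [14, 18, 7, 18]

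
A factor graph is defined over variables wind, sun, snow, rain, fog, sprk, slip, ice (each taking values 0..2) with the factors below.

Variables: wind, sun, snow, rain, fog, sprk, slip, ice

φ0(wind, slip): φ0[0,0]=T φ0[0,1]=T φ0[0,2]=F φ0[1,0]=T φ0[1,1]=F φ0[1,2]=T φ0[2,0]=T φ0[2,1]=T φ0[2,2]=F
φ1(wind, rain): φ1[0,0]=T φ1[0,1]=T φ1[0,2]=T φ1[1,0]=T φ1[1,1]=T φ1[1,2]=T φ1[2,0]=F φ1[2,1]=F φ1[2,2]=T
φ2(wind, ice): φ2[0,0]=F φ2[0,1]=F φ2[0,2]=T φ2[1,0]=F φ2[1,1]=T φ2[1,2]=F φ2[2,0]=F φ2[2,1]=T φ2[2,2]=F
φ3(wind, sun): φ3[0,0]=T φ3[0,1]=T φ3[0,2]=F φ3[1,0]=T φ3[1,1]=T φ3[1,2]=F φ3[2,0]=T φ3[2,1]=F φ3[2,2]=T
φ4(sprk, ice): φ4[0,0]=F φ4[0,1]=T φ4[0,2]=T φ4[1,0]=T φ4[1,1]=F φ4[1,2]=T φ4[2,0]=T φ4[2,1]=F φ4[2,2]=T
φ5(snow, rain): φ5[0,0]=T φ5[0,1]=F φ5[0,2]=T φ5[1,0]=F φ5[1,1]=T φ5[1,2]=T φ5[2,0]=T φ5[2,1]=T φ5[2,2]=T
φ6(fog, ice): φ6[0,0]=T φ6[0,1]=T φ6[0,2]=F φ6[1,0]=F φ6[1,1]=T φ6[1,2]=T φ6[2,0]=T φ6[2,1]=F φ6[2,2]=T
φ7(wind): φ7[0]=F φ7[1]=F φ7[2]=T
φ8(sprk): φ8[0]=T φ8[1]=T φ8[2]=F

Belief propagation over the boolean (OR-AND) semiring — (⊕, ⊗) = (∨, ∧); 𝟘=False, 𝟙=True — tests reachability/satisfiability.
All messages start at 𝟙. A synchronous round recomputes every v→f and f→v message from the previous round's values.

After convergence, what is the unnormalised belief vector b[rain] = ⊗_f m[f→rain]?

init: all messages = 𝟙 over 3 values
r1 m[φ0→wind] = [T, T, T]
r1 m[φ0→slip] = [T, T, T]
r1 m[φ1→wind] = [T, T, T]
r1 m[φ1→rain] = [T, T, T]
r1 m[φ2→wind] = [T, T, T]
r1 m[φ2→ice] = [F, T, T]
r1 m[φ3→wind] = [T, T, T]
r1 m[φ3→sun] = [T, T, T]
r1 m[φ4→sprk] = [T, T, T]
r1 m[φ4→ice] = [T, T, T]
r1 m[φ5→snow] = [T, T, T]
r1 m[φ5→rain] = [T, T, T]
r1 m[φ6→fog] = [T, T, T]
r1 m[φ6→ice] = [T, T, T]
r1 m[φ7→wind] = [F, F, T]
r1 m[φ8→sprk] = [T, T, F]
r1 m[wind→φ0] = [T, T, T]
r1 m[wind→φ1] = [T, T, T]
r1 m[wind→φ2] = [T, T, T]
r1 m[wind→φ3] = [T, T, T]
r1 m[wind→φ7] = [T, T, T]
r1 m[sun→φ3] = [T, T, T]
r1 m[snow→φ5] = [T, T, T]
r1 m[rain→φ1] = [T, T, T]
r1 m[rain→φ5] = [T, T, T]
r1 m[fog→φ6] = [T, T, T]
r1 m[sprk→φ4] = [T, T, T]
r1 m[sprk→φ8] = [T, T, T]
r1 m[slip→φ0] = [T, T, T]
r1 m[ice→φ2] = [T, T, T]
r1 m[ice→φ4] = [T, T, T]
r1 m[ice→φ6] = [T, T, T]
r2 m[φ0→wind] = [T, T, T]
r2 m[φ0→slip] = [T, T, T]
r2 m[φ1→wind] = [T, T, T]
r2 m[φ1→rain] = [T, T, T]
r2 m[φ2→wind] = [T, T, T]
r2 m[φ2→ice] = [F, T, T]
r2 m[φ3→wind] = [T, T, T]
r2 m[φ3→sun] = [T, T, T]
r2 m[φ4→sprk] = [T, T, T]
r2 m[φ4→ice] = [T, T, T]
r2 m[φ5→snow] = [T, T, T]
r2 m[φ5→rain] = [T, T, T]
r2 m[φ6→fog] = [T, T, T]
r2 m[φ6→ice] = [T, T, T]
r2 m[φ7→wind] = [F, F, T]
r2 m[φ8→sprk] = [T, T, F]
r2 m[wind→φ0] = [F, F, T]
r2 m[wind→φ1] = [F, F, T]
r2 m[wind→φ2] = [F, F, T]
r2 m[wind→φ3] = [F, F, T]
r2 m[wind→φ7] = [T, T, T]
r2 m[sun→φ3] = [T, T, T]
r2 m[snow→φ5] = [T, T, T]
r2 m[rain→φ1] = [T, T, T]
r2 m[rain→φ5] = [T, T, T]
r2 m[fog→φ6] = [T, T, T]
r2 m[sprk→φ4] = [T, T, F]
r2 m[sprk→φ8] = [T, T, T]
r2 m[slip→φ0] = [T, T, T]
r2 m[ice→φ2] = [T, T, T]
r2 m[ice→φ4] = [F, T, T]
r2 m[ice→φ6] = [F, T, T]
r3 m[φ0→wind] = [T, T, T]
r3 m[φ0→slip] = [T, T, F]
r3 m[φ1→wind] = [T, T, T]
r3 m[φ1→rain] = [F, F, T]
r3 m[φ2→wind] = [T, T, T]
r3 m[φ2→ice] = [F, T, F]
r3 m[φ3→wind] = [T, T, T]
r3 m[φ3→sun] = [T, F, T]
r3 m[φ4→sprk] = [T, T, T]
r3 m[φ4→ice] = [T, T, T]
r3 m[φ5→snow] = [T, T, T]
r3 m[φ5→rain] = [T, T, T]
r3 m[φ6→fog] = [T, T, T]
r3 m[φ6→ice] = [T, T, T]
r3 m[φ7→wind] = [F, F, T]
r3 m[φ8→sprk] = [T, T, F]
r3 m[wind→φ0] = [F, F, T]
r3 m[wind→φ1] = [F, F, T]
r3 m[wind→φ2] = [F, F, T]
r3 m[wind→φ3] = [F, F, T]
r3 m[wind→φ7] = [T, T, T]
r3 m[sun→φ3] = [T, T, T]
r3 m[snow→φ5] = [T, T, T]
r3 m[rain→φ1] = [T, T, T]
r3 m[rain→φ5] = [T, T, T]
r3 m[fog→φ6] = [T, T, T]
r3 m[sprk→φ4] = [T, T, F]
r3 m[sprk→φ8] = [T, T, T]
r3 m[slip→φ0] = [T, T, T]
r3 m[ice→φ2] = [T, T, T]
r3 m[ice→φ4] = [F, T, T]
r3 m[ice→φ6] = [F, T, T]
r4 m[φ0→wind] = [T, T, T]
r4 m[φ0→slip] = [T, T, F]
r4 m[φ1→wind] = [T, T, T]
r4 m[φ1→rain] = [F, F, T]
r4 m[φ2→wind] = [T, T, T]
r4 m[φ2→ice] = [F, T, F]
r4 m[φ3→wind] = [T, T, T]
r4 m[φ3→sun] = [T, F, T]
r4 m[φ4→sprk] = [T, T, T]
r4 m[φ4→ice] = [T, T, T]
r4 m[φ5→snow] = [T, T, T]
r4 m[φ5→rain] = [T, T, T]
r4 m[φ6→fog] = [T, T, T]
r4 m[φ6→ice] = [T, T, T]
r4 m[φ7→wind] = [F, F, T]
r4 m[φ8→sprk] = [T, T, F]
r4 m[wind→φ0] = [F, F, T]
r4 m[wind→φ1] = [F, F, T]
r4 m[wind→φ2] = [F, F, T]
r4 m[wind→φ3] = [F, F, T]
r4 m[wind→φ7] = [T, T, T]
r4 m[sun→φ3] = [T, T, T]
r4 m[snow→φ5] = [T, T, T]
r4 m[rain→φ1] = [T, T, T]
r4 m[rain→φ5] = [F, F, T]
r4 m[fog→φ6] = [T, T, T]
r4 m[sprk→φ4] = [T, T, F]
r4 m[sprk→φ8] = [T, T, T]
r4 m[slip→φ0] = [T, T, T]
r4 m[ice→φ2] = [T, T, T]
r4 m[ice→φ4] = [F, T, F]
r4 m[ice→φ6] = [F, T, F]
r5 m[φ0→wind] = [T, T, T]
r5 m[φ0→slip] = [T, T, F]
r5 m[φ1→wind] = [T, T, T]
r5 m[φ1→rain] = [F, F, T]
r5 m[φ2→wind] = [T, T, T]
r5 m[φ2→ice] = [F, T, F]
r5 m[φ3→wind] = [T, T, T]
r5 m[φ3→sun] = [T, F, T]
r5 m[φ4→sprk] = [T, F, F]
r5 m[φ4→ice] = [T, T, T]
r5 m[φ5→snow] = [T, T, T]
r5 m[φ5→rain] = [T, T, T]
r5 m[φ6→fog] = [T, T, F]
r5 m[φ6→ice] = [T, T, T]
r5 m[φ7→wind] = [F, F, T]
r5 m[φ8→sprk] = [T, T, F]
r5 m[wind→φ0] = [F, F, T]
r5 m[wind→φ1] = [F, F, T]
r5 m[wind→φ2] = [F, F, T]
r5 m[wind→φ3] = [F, F, T]
r5 m[wind→φ7] = [T, T, T]
r5 m[sun→φ3] = [T, T, T]
r5 m[snow→φ5] = [T, T, T]
r5 m[rain→φ1] = [T, T, T]
r5 m[rain→φ5] = [F, F, T]
r5 m[fog→φ6] = [T, T, T]
r5 m[sprk→φ4] = [T, T, F]
r5 m[sprk→φ8] = [T, T, T]
r5 m[slip→φ0] = [T, T, T]
r5 m[ice→φ2] = [T, T, T]
r5 m[ice→φ4] = [F, T, F]
r5 m[ice→φ6] = [F, T, F]
r6 m[φ0→wind] = [T, T, T]
r6 m[φ0→slip] = [T, T, F]
r6 m[φ1→wind] = [T, T, T]
r6 m[φ1→rain] = [F, F, T]
r6 m[φ2→wind] = [T, T, T]
r6 m[φ2→ice] = [F, T, F]
r6 m[φ3→wind] = [T, T, T]
r6 m[φ3→sun] = [T, F, T]
r6 m[φ4→sprk] = [T, F, F]
r6 m[φ4→ice] = [T, T, T]
r6 m[φ5→snow] = [T, T, T]
r6 m[φ5→rain] = [T, T, T]
r6 m[φ6→fog] = [T, T, F]
r6 m[φ6→ice] = [T, T, T]
r6 m[φ7→wind] = [F, F, T]
r6 m[φ8→sprk] = [T, T, F]
r6 m[wind→φ0] = [F, F, T]
r6 m[wind→φ1] = [F, F, T]
r6 m[wind→φ2] = [F, F, T]
r6 m[wind→φ3] = [F, F, T]
r6 m[wind→φ7] = [T, T, T]
r6 m[sun→φ3] = [T, T, T]
r6 m[snow→φ5] = [T, T, T]
r6 m[rain→φ1] = [T, T, T]
r6 m[rain→φ5] = [F, F, T]
r6 m[fog→φ6] = [T, T, T]
r6 m[sprk→φ4] = [T, T, F]
r6 m[sprk→φ8] = [T, F, F]
r6 m[slip→φ0] = [T, T, T]
r6 m[ice→φ2] = [T, T, T]
r6 m[ice→φ4] = [F, T, F]
r6 m[ice→φ6] = [F, T, F]
r7 m[φ0→wind] = [T, T, T]
r7 m[φ0→slip] = [T, T, F]
r7 m[φ1→wind] = [T, T, T]
r7 m[φ1→rain] = [F, F, T]
r7 m[φ2→wind] = [T, T, T]
r7 m[φ2→ice] = [F, T, F]
r7 m[φ3→wind] = [T, T, T]
r7 m[φ3→sun] = [T, F, T]
r7 m[φ4→sprk] = [T, F, F]
r7 m[φ4→ice] = [T, T, T]
r7 m[φ5→snow] = [T, T, T]
r7 m[φ5→rain] = [T, T, T]
r7 m[φ6→fog] = [T, T, F]
r7 m[φ6→ice] = [T, T, T]
r7 m[φ7→wind] = [F, F, T]
r7 m[φ8→sprk] = [T, T, F]
r7 m[wind→φ0] = [F, F, T]
r7 m[wind→φ1] = [F, F, T]
r7 m[wind→φ2] = [F, F, T]
r7 m[wind→φ3] = [F, F, T]
r7 m[wind→φ7] = [T, T, T]
r7 m[sun→φ3] = [T, T, T]
r7 m[snow→φ5] = [T, T, T]
r7 m[rain→φ1] = [T, T, T]
r7 m[rain→φ5] = [F, F, T]
r7 m[fog→φ6] = [T, T, T]
r7 m[sprk→φ4] = [T, T, F]
r7 m[sprk→φ8] = [T, F, F]
r7 m[slip→φ0] = [T, T, T]
r7 m[ice→φ2] = [T, T, T]
r7 m[ice→φ4] = [F, T, F]
r7 m[ice→φ6] = [F, T, F]
fixed point reached at round 7
b[rain] = ⊗ incoming = [F, F, T]

b[rain] = [F, F, T]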